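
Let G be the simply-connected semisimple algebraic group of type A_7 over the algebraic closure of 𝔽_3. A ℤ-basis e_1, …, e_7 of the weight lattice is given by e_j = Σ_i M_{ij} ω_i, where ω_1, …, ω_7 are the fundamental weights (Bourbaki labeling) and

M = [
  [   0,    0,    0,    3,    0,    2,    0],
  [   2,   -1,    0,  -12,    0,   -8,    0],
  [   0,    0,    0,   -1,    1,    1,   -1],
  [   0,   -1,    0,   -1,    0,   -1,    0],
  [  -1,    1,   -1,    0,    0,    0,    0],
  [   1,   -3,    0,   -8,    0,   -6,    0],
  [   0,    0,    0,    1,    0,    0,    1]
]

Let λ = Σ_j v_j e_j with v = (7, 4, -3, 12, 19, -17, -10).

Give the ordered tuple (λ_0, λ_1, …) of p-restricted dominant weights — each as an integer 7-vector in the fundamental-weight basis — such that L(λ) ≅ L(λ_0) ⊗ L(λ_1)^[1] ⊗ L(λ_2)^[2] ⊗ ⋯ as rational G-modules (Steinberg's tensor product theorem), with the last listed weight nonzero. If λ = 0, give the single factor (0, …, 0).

((2, 2, 0, 1, 0, 1, 2),)

Converting to the ω-basis (c_i = row i of M dotted with v = (7, 4, -3, 12, 19, -17, -10)):
  c_1 = (0)·(7) + (0)·(4) + (0)·(-3) + (3)·(12) + (0)·(19) + (2)·(-17) + (0)·(-10) = 2
  c_2 = (2)·(7) + (-1)·(4) + (0)·(-3) + (-12)·(12) + (0)·(19) + (-8)·(-17) + (0)·(-10) = 2
  c_3 = (0)·(7) + (0)·(4) + (0)·(-3) + (-1)·(12) + (1)·(19) + (1)·(-17) + (-1)·(-10) = 0
  c_4 = (0)·(7) + (-1)·(4) + (0)·(-3) + (-1)·(12) + (0)·(19) + (-1)·(-17) + (0)·(-10) = 1
  c_5 = (-1)·(7) + (1)·(4) + (-1)·(-3) + (0)·(12) + (0)·(19) + (0)·(-17) + (0)·(-10) = 0
  c_6 = (1)·(7) + (-3)·(4) + (0)·(-3) + (-8)·(12) + (0)·(19) + (-6)·(-17) + (0)·(-10) = 1
  c_7 = (0)·(7) + (0)·(4) + (0)·(-3) + (1)·(12) + (0)·(19) + (0)·(-17) + (1)·(-10) = 2
Expand coordinatewise in base 3:
  c_1 = 2 = 2·3^0
  c_2 = 2 = 2·3^0
  c_3 = 0
  c_4 = 1 = 1·3^0
  c_5 = 0
  c_6 = 1 = 1·3^0
  c_7 = 2 = 2·3^0
λ_0 = (2, 2, 0, 1, 0, 1, 2)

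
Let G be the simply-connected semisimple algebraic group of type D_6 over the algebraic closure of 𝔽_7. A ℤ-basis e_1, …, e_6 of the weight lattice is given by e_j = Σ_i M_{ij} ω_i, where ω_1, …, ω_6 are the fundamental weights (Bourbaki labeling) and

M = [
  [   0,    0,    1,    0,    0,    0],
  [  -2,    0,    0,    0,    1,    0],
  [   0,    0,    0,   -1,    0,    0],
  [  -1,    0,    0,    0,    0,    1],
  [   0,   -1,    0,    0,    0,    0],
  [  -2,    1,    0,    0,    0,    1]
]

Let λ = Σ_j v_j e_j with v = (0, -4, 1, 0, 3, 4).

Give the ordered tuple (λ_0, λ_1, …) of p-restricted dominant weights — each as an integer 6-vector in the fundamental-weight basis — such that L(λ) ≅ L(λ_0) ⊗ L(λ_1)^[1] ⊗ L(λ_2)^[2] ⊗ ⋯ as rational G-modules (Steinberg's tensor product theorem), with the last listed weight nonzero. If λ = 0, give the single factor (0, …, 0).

((1, 3, 0, 4, 4, 0),)

Compute c_i = Σ_j M_{ij} v_j with v = (0, -4, 1, 0, 3, 4):
  c_1 = 0*0 + 0*-4 + 1*1 + 0*0 + 0*3 + 0*4 = 1
  c_2 = -2*0 + 0*-4 + 0*1 + 0*0 + 1*3 + 0*4 = 3
  c_3 = 0*0 + 0*-4 + 0*1 + -1*0 + 0*3 + 0*4 = 0
  c_4 = -1*0 + 0*-4 + 0*1 + 0*0 + 0*3 + 1*4 = 4
  c_5 = 0*0 + -1*-4 + 0*1 + 0*0 + 0*3 + 0*4 = 4
  c_6 = -2*0 + 1*-4 + 0*1 + 0*0 + 0*3 + 1*4 = 0
Writing each c_i in base p = 7:
  c_1 = 1 = 1·7^0
  c_2 = 3 = 3·7^0
  c_3 = 0
  c_4 = 4 = 4·7^0
  c_5 = 4 = 4·7^0
  c_6 = 0
p-restricted factor λ_0 = (1, 3, 0, 4, 4, 0)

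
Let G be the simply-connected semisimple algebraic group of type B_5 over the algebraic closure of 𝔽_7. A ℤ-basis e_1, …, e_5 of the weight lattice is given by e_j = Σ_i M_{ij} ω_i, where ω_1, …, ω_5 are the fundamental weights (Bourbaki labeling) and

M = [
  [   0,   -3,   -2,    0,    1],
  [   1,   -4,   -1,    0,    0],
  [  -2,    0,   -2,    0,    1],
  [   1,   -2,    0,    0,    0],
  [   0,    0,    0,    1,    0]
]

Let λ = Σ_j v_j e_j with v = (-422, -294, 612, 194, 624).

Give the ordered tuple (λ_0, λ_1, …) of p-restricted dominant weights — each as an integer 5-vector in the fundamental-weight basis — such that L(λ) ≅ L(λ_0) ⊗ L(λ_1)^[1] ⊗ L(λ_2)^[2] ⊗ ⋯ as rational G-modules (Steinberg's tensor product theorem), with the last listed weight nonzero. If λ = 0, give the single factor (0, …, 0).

((2, 2, 6, 5, 5), (5, 6, 6, 2, 6), (5, 2, 4, 3, 3))

Change of basis e → ω: c = M·v where v = (-422, -294, 612, 194, 624):
  c_1 = (0)·(-422) + (-3)·(-294) + (-2)·(612) + (0)·(194) + (1)·(624) = 282
  c_2 = (1)·(-422) + (-4)·(-294) + (-1)·(612) + (0)·(194) + (0)·(624) = 142
  c_3 = (-2)·(-422) + (0)·(-294) + (-2)·(612) + (0)·(194) + (1)·(624) = 244
  c_4 = (1)·(-422) + (-2)·(-294) + (0)·(612) + (0)·(194) + (0)·(624) = 166
  c_5 = (0)·(-422) + (0)·(-294) + (0)·(612) + (1)·(194) + (0)·(624) = 194
Writing each c_i in base p = 7:
  c_1 = 282 = 2·7^0 + 5·7^1 + 5·7^2
  c_2 = 142 = 2·7^0 + 6·7^1 + 2·7^2
  c_3 = 244 = 6·7^0 + 6·7^1 + 4·7^2
  c_4 = 166 = 5·7^0 + 2·7^1 + 3·7^2
  c_5 = 194 = 5·7^0 + 6·7^1 + 3·7^2
Factor λ_0 = (2, 2, 6, 5, 5)
Factor λ_1 = (5, 6, 6, 2, 6)
Factor λ_2 = (5, 2, 4, 3, 3)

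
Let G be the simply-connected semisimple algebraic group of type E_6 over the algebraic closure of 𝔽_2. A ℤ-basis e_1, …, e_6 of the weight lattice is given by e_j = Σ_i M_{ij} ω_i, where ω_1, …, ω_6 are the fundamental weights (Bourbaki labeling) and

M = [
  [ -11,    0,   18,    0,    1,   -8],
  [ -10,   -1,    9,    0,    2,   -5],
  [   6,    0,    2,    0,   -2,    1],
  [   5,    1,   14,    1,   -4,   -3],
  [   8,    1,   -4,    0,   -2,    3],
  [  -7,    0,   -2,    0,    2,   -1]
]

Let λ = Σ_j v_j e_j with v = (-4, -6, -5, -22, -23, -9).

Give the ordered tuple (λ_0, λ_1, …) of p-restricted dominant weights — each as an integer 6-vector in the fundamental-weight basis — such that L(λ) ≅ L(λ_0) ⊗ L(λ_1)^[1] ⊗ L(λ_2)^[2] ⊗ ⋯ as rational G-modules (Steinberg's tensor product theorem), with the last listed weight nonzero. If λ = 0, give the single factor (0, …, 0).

((1, 0, 1, 1, 1, 1), (1, 0, 1, 0, 0, 0))

ω-coordinates c = M·v, v = (-4, -6, -5, -22, -23, -9):
  c_1 = (-11)·(-4) + (0)·(-6) + (18)·(-5) + (0)·(-22) + (1)·(-23) + (-8)·(-9) = 3
  c_2 = (-10)·(-4) + (-1)·(-6) + (9)·(-5) + (0)·(-22) + (2)·(-23) + (-5)·(-9) = 0
  c_3 = (6)·(-4) + (0)·(-6) + (2)·(-5) + (0)·(-22) + (-2)·(-23) + (1)·(-9) = 3
  c_4 = (5)·(-4) + (1)·(-6) + (14)·(-5) + (1)·(-22) + (-4)·(-23) + (-3)·(-9) = 1
  c_5 = (8)·(-4) + (1)·(-6) + (-4)·(-5) + (0)·(-22) + (-2)·(-23) + (3)·(-9) = 1
  c_6 = (-7)·(-4) + (0)·(-6) + (-2)·(-5) + (0)·(-22) + (2)·(-23) + (-1)·(-9) = 1
Base-2 expansion of each c_i:
  c_1 = 3 = 1·2^0 + 1·2^1
  c_2 = 0
  c_3 = 3 = 1·2^0 + 1·2^1
  c_4 = 1 = 1·2^0
  c_5 = 1 = 1·2^0
  c_6 = 1 = 1·2^0
Factor λ_0 = (1, 0, 1, 1, 1, 1)
Factor λ_1 = (1, 0, 1, 0, 0, 0)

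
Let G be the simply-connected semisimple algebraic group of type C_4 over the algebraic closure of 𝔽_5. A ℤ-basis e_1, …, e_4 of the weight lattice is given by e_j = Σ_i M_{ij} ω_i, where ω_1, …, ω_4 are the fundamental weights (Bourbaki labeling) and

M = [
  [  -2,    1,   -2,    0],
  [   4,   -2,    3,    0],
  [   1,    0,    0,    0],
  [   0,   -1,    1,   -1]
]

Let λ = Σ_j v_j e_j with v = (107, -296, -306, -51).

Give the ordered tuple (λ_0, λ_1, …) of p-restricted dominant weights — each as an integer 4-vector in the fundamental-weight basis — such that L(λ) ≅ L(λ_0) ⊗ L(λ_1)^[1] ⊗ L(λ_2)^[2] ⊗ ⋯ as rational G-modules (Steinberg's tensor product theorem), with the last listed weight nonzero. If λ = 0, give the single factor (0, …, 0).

((2, 2, 2, 1), (0, 0, 1, 3), (4, 4, 4, 1))

Compute c_i = Σ_j M_{ij} v_j with v = (107, -296, -306, -51):
  c_1 = (-2)·(107) + (1)·(-296) + (-2)·(-306) + (0)·(-51) = 102
  c_2 = 4·107 + (-2)·(-296) + (3)·(-306) + (0)·(-51) = 102
  c_3 = 1·107 + (0)·(-296) + (0)·(-306) + (0)·(-51) = 107
  c_4 = 0·107 + (-1)·(-296) + (1)·(-306) + (-1)·(-51) = 41
Expand coordinatewise in base 5:
  c_1 = 102 = 2·5^0 + 0·5^1 + 4·5^2
  c_2 = 102 = 2·5^0 + 0·5^1 + 4·5^2
  c_3 = 107 = 2·5^0 + 1·5^1 + 4·5^2
  c_4 = 41 = 1·5^0 + 3·5^1 + 1·5^2
p-restricted factor λ_0 = (2, 2, 2, 1)
p-restricted factor λ_1 = (0, 0, 1, 3)
p-restricted factor λ_2 = (4, 4, 4, 1)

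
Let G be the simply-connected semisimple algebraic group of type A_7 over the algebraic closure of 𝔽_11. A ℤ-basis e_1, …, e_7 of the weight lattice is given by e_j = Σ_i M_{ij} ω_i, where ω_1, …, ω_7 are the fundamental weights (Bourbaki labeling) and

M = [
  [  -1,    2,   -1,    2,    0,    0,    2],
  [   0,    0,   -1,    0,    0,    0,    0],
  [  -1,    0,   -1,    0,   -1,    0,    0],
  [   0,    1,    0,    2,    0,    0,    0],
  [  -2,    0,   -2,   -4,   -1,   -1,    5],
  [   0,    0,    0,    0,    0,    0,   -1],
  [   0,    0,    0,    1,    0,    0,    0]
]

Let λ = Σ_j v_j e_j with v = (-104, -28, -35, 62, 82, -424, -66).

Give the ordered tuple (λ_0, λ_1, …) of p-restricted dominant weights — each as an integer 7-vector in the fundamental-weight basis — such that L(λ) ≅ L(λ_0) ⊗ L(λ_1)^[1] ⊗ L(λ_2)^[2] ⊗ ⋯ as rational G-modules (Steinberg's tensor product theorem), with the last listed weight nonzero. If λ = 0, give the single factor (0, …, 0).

ω-coordinates c = M·v, v = (-104, -28, -35, 62, 82, -424, -66):
  c_1 = (-1)·(-104) + (2)·(-28) + (-1)·(-35) + 2·62 + 0·82 + (0)·(-424) + (2)·(-66) = 75
  c_2 = (0)·(-104) + (0)·(-28) + (-1)·(-35) + 0·62 + 0·82 + (0)·(-424) + (0)·(-66) = 35
  c_3 = (-1)·(-104) + (0)·(-28) + (-1)·(-35) + 0·62 + (-1)·(82) + (0)·(-424) + (0)·(-66) = 57
  c_4 = (0)·(-104) + (1)·(-28) + (0)·(-35) + 2·62 + 0·82 + (0)·(-424) + (0)·(-66) = 96
  c_5 = (-2)·(-104) + (0)·(-28) + (-2)·(-35) + (-4)·(62) + (-1)·(82) + (-1)·(-424) + (5)·(-66) = 42
  c_6 = (0)·(-104) + (0)·(-28) + (0)·(-35) + 0·62 + 0·82 + (0)·(-424) + (-1)·(-66) = 66
  c_7 = (0)·(-104) + (0)·(-28) + (0)·(-35) + 1·62 + 0·82 + (0)·(-424) + (0)·(-66) = 62
Base-11 expansion of each c_i:
  c_1 = 75 = 9·11^0 + 6·11^1
  c_2 = 35 = 2·11^0 + 3·11^1
  c_3 = 57 = 2·11^0 + 5·11^1
  c_4 = 96 = 8·11^0 + 8·11^1
  c_5 = 42 = 9·11^0 + 3·11^1
  c_6 = 66 = 0·11^0 + 6·11^1
  c_7 = 62 = 7·11^0 + 5·11^1
λ_0 = (9, 2, 2, 8, 9, 0, 7)
λ_1 = (6, 3, 5, 8, 3, 6, 5)

((9, 2, 2, 8, 9, 0, 7), (6, 3, 5, 8, 3, 6, 5))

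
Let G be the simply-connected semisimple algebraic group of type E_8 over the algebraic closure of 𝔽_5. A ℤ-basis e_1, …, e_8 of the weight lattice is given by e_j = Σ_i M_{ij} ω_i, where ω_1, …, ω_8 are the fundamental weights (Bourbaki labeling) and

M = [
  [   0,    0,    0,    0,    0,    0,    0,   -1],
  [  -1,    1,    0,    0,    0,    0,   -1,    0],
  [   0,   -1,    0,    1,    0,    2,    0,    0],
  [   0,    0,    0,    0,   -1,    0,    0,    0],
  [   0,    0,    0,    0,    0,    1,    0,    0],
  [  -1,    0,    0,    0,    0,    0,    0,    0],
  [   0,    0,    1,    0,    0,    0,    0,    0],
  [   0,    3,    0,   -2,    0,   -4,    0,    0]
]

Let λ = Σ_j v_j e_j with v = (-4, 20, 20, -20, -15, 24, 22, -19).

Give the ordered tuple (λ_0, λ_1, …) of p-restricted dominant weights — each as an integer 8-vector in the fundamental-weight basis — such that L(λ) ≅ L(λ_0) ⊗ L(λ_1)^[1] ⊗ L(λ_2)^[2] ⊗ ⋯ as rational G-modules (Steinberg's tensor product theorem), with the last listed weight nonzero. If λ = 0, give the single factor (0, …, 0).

((4, 2, 3, 0, 4, 4, 0, 4), (3, 0, 1, 3, 4, 0, 4, 0))

Change of basis e → ω: c = M·v where v = (-4, 20, 20, -20, -15, 24, 22, -19):
  c_1 = (0)·(-4) + 0·20 + 0·20 + (0)·(-20) + (0)·(-15) + 0·24 + 0·22 + (-1)·(-19) = 19
  c_2 = (-1)·(-4) + 1·20 + 0·20 + (0)·(-20) + (0)·(-15) + 0·24 + (-1)·(22) + (0)·(-19) = 2
  c_3 = (0)·(-4) + (-1)·(20) + 0·20 + (1)·(-20) + (0)·(-15) + 2·24 + 0·22 + (0)·(-19) = 8
  c_4 = (0)·(-4) + 0·20 + 0·20 + (0)·(-20) + (-1)·(-15) + 0·24 + 0·22 + (0)·(-19) = 15
  c_5 = (0)·(-4) + 0·20 + 0·20 + (0)·(-20) + (0)·(-15) + 1·24 + 0·22 + (0)·(-19) = 24
  c_6 = (-1)·(-4) + 0·20 + 0·20 + (0)·(-20) + (0)·(-15) + 0·24 + 0·22 + (0)·(-19) = 4
  c_7 = (0)·(-4) + 0·20 + 1·20 + (0)·(-20) + (0)·(-15) + 0·24 + 0·22 + (0)·(-19) = 20
  c_8 = (0)·(-4) + 3·20 + 0·20 + (-2)·(-20) + (0)·(-15) + (-4)·(24) + 0·22 + (0)·(-19) = 4
p = 5; digits c_i = Σ_j d_{ij}·5^j, 0 ≤ d_{ij} < 5:
  c_1 = 19 = 4·5^0 + 3·5^1
  c_2 = 2 = 2·5^0
  c_3 = 8 = 3·5^0 + 1·5^1
  c_4 = 15 = 0·5^0 + 3·5^1
  c_5 = 24 = 4·5^0 + 4·5^1
  c_6 = 4 = 4·5^0
  c_7 = 20 = 0·5^0 + 4·5^1
  c_8 = 4 = 4·5^0
Factor λ_0 = (4, 2, 3, 0, 4, 4, 0, 4)
Factor λ_1 = (3, 0, 1, 3, 4, 0, 4, 0)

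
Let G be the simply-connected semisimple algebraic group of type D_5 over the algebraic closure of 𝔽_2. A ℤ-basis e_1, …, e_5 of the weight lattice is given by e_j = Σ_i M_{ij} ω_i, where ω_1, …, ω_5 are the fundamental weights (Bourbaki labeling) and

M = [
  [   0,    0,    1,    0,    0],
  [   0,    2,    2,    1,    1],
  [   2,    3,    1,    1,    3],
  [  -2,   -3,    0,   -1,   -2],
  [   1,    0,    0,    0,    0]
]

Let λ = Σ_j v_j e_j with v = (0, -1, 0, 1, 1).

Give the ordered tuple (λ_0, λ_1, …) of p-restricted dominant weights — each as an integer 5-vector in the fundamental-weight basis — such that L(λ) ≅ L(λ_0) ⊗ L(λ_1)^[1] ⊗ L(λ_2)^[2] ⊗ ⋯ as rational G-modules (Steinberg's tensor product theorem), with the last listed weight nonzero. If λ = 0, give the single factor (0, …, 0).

Change of basis e → ω: c = M·v where v = (0, -1, 0, 1, 1):
  c_1 = (0)·(0) + (0)·(-1) + (1)·(0) + (0)·(1) + (0)·(1) = 0
  c_2 = (0)·(0) + (2)·(-1) + (2)·(0) + (1)·(1) + (1)·(1) = 0
  c_3 = (2)·(0) + (3)·(-1) + (1)·(0) + (1)·(1) + (3)·(1) = 1
  c_4 = (-2)·(0) + (-3)·(-1) + (0)·(0) + (-1)·(1) + (-2)·(1) = 0
  c_5 = (1)·(0) + (0)·(-1) + (0)·(0) + (0)·(1) + (0)·(1) = 0
Base-2 expansion of each c_i:
  c_1 = 0
  c_2 = 0
  c_3 = 1 = 1·2^0
  c_4 = 0
  c_5 = 0
Factor λ_0 = (0, 0, 1, 0, 0)

((0, 0, 1, 0, 0),)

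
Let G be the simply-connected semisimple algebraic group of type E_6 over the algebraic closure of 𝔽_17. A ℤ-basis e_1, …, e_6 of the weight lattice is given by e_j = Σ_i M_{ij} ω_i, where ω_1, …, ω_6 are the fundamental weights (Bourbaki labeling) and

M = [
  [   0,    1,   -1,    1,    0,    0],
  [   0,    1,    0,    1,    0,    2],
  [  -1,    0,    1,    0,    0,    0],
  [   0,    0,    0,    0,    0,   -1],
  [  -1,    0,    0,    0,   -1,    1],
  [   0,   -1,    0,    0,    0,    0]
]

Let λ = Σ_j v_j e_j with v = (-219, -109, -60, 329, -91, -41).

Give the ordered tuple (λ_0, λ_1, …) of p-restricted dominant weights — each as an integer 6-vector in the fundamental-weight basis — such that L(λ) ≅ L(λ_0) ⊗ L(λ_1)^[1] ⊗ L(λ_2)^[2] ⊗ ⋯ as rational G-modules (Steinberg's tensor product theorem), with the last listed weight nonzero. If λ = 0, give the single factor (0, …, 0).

Compute c_i = Σ_j M_{ij} v_j with v = (-219, -109, -60, 329, -91, -41):
  c_1 = (0)·(-219) + (1)·(-109) + (-1)·(-60) + (1)·(329) + (0)·(-91) + (0)·(-41) = 280
  c_2 = (0)·(-219) + (1)·(-109) + (0)·(-60) + (1)·(329) + (0)·(-91) + (2)·(-41) = 138
  c_3 = (-1)·(-219) + (0)·(-109) + (1)·(-60) + (0)·(329) + (0)·(-91) + (0)·(-41) = 159
  c_4 = (0)·(-219) + (0)·(-109) + (0)·(-60) + (0)·(329) + (0)·(-91) + (-1)·(-41) = 41
  c_5 = (-1)·(-219) + (0)·(-109) + (0)·(-60) + (0)·(329) + (-1)·(-91) + (1)·(-41) = 269
  c_6 = (0)·(-219) + (-1)·(-109) + (0)·(-60) + (0)·(329) + (0)·(-91) + (0)·(-41) = 109
Expand coordinatewise in base 17:
  c_1 = 280 = 8·17^0 + 16·17^1
  c_2 = 138 = 2·17^0 + 8·17^1
  c_3 = 159 = 6·17^0 + 9·17^1
  c_4 = 41 = 7·17^0 + 2·17^1
  c_5 = 269 = 14·17^0 + 15·17^1
  c_6 = 109 = 7·17^0 + 6·17^1
λ_0 = (8, 2, 6, 7, 14, 7)
λ_1 = (16, 8, 9, 2, 15, 6)

((8, 2, 6, 7, 14, 7), (16, 8, 9, 2, 15, 6))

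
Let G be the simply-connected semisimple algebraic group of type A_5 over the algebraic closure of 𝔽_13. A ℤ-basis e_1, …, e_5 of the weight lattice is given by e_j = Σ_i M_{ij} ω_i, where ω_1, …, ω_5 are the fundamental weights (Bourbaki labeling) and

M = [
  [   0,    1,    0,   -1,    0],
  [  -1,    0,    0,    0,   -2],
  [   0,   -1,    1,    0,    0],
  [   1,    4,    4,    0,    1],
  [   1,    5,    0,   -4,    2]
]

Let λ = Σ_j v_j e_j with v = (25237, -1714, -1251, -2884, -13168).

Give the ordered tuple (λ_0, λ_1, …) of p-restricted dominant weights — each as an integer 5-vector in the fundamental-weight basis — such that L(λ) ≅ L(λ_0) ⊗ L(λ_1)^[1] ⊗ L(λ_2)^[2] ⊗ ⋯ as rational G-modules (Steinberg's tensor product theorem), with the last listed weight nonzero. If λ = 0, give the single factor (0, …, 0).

((0, 7, 8, 1, 8), (12, 6, 9, 3, 0), (6, 6, 2, 1, 11))

Compute c_i = Σ_j M_{ij} v_j with v = (25237, -1714, -1251, -2884, -13168):
  c_1 = 0·25237 + (1)·(-1714) + (0)·(-1251) + (-1)·(-2884) + (0)·(-13168) = 1170
  c_2 = (-1)·(25237) + (0)·(-1714) + (0)·(-1251) + (0)·(-2884) + (-2)·(-13168) = 1099
  c_3 = 0·25237 + (-1)·(-1714) + (1)·(-1251) + (0)·(-2884) + (0)·(-13168) = 463
  c_4 = 1·25237 + (4)·(-1714) + (4)·(-1251) + (0)·(-2884) + (1)·(-13168) = 209
  c_5 = 1·25237 + (5)·(-1714) + (0)·(-1251) + (-4)·(-2884) + (2)·(-13168) = 1867
Writing each c_i in base p = 13:
  c_1 = 1170 = 0·13^0 + 12·13^1 + 6·13^2
  c_2 = 1099 = 7·13^0 + 6·13^1 + 6·13^2
  c_3 = 463 = 8·13^0 + 9·13^1 + 2·13^2
  c_4 = 209 = 1·13^0 + 3·13^1 + 1·13^2
  c_5 = 1867 = 8·13^0 + 0·13^1 + 11·13^2
p-restricted factor λ_0 = (0, 7, 8, 1, 8)
p-restricted factor λ_1 = (12, 6, 9, 3, 0)
p-restricted factor λ_2 = (6, 6, 2, 1, 11)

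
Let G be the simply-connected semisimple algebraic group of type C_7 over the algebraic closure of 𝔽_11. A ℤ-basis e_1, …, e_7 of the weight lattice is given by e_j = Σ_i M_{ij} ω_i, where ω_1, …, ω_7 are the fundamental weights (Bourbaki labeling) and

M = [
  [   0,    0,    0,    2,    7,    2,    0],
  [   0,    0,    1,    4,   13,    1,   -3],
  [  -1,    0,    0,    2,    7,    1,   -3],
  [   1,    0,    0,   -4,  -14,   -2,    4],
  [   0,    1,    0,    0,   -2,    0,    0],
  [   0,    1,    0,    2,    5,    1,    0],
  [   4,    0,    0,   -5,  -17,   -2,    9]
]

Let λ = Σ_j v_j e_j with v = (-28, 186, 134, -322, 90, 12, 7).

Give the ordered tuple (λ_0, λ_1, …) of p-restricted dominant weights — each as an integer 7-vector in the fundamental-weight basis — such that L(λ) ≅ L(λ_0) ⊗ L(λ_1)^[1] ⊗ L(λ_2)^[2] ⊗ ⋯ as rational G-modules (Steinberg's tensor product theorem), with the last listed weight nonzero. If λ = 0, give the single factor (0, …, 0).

((10, 7, 5, 4, 6, 4, 7),)

ω-coordinates c = M·v, v = (-28, 186, 134, -322, 90, 12, 7):
  c_1 = (0)·(-28) + (0)·(186) + (0)·(134) + (2)·(-322) + (7)·(90) + (2)·(12) + (0)·(7) = 10
  c_2 = (0)·(-28) + (0)·(186) + (1)·(134) + (4)·(-322) + (13)·(90) + (1)·(12) + (-3)·(7) = 7
  c_3 = (-1)·(-28) + (0)·(186) + (0)·(134) + (2)·(-322) + (7)·(90) + (1)·(12) + (-3)·(7) = 5
  c_4 = (1)·(-28) + (0)·(186) + (0)·(134) + (-4)·(-322) + (-14)·(90) + (-2)·(12) + (4)·(7) = 4
  c_5 = (0)·(-28) + (1)·(186) + (0)·(134) + (0)·(-322) + (-2)·(90) + (0)·(12) + (0)·(7) = 6
  c_6 = (0)·(-28) + (1)·(186) + (0)·(134) + (2)·(-322) + (5)·(90) + (1)·(12) + (0)·(7) = 4
  c_7 = (4)·(-28) + (0)·(186) + (0)·(134) + (-5)·(-322) + (-17)·(90) + (-2)·(12) + (9)·(7) = 7
p = 11; digits c_i = Σ_j d_{ij}·11^j, 0 ≤ d_{ij} < 11:
  c_1 = 10 = 10·11^0
  c_2 = 7 = 7·11^0
  c_3 = 5 = 5·11^0
  c_4 = 4 = 4·11^0
  c_5 = 6 = 6·11^0
  c_6 = 4 = 4·11^0
  c_7 = 7 = 7·11^0
λ_0 = (10, 7, 5, 4, 6, 4, 7)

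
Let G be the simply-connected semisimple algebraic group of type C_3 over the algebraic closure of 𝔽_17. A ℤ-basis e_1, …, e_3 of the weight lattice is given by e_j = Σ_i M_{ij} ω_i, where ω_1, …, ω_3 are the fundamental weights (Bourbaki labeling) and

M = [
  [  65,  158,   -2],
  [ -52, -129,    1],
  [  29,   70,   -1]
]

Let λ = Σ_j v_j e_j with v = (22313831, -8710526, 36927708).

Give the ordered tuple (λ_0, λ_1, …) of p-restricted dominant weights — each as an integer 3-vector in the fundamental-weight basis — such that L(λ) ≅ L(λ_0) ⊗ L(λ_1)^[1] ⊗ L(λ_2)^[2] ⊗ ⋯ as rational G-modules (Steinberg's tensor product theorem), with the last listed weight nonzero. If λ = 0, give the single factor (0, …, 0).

ω-coordinates c = M·v, v = (22313831, -8710526, 36927708):
  c_1 = (65)·(22313831) + (158)·(-8710526) + (-2)·(36927708) = 280491
  c_2 = (-52)·(22313831) + (-129)·(-8710526) + (1)·(36927708) = 266350
  c_3 = (29)·(22313831) + (70)·(-8710526) + (-1)·(36927708) = 436571
Writing each c_i in base p = 17:
  c_1 = 280491 = 8·17^0 + 9·17^1 + 1·17^2 + 6·17^3 + 3·17^4
  c_2 = 266350 = 11·17^0 + 10·17^1 + 3·17^2 + 3·17^3 + 3·17^4
  c_3 = 436571 = 11·17^0 + 10·17^1 + 14·17^2 + 3·17^3 + 5·17^4
λ_0 = (8, 11, 11)
λ_1 = (9, 10, 10)
λ_2 = (1, 3, 14)
λ_3 = (6, 3, 3)
λ_4 = (3, 3, 5)

((8, 11, 11), (9, 10, 10), (1, 3, 14), (6, 3, 3), (3, 3, 5))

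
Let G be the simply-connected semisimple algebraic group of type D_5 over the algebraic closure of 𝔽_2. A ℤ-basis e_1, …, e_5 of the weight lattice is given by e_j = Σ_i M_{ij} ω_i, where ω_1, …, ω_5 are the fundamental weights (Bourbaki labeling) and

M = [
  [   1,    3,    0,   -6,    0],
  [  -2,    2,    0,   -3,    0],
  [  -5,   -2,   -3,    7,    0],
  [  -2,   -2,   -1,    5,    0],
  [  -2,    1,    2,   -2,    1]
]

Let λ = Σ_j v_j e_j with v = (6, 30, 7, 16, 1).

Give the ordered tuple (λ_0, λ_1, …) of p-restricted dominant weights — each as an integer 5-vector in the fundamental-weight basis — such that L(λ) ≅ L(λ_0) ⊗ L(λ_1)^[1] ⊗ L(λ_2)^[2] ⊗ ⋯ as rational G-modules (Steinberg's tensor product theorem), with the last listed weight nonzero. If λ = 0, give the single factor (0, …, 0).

((0, 0, 1, 1, 1),)

ω-coordinates c = M·v, v = (6, 30, 7, 16, 1):
  c_1 = (1)·(6) + (3)·(30) + (0)·(7) + (-6)·(16) + (0)·(1) = 0
  c_2 = (-2)·(6) + (2)·(30) + (0)·(7) + (-3)·(16) + (0)·(1) = 0
  c_3 = (-5)·(6) + (-2)·(30) + (-3)·(7) + (7)·(16) + (0)·(1) = 1
  c_4 = (-2)·(6) + (-2)·(30) + (-1)·(7) + (5)·(16) + (0)·(1) = 1
  c_5 = (-2)·(6) + (1)·(30) + (2)·(7) + (-2)·(16) + (1)·(1) = 1
Writing each c_i in base p = 2:
  c_1 = 0
  c_2 = 0
  c_3 = 1 = 1·2^0
  c_4 = 1 = 1·2^0
  c_5 = 1 = 1·2^0
Factor λ_0 = (0, 0, 1, 1, 1)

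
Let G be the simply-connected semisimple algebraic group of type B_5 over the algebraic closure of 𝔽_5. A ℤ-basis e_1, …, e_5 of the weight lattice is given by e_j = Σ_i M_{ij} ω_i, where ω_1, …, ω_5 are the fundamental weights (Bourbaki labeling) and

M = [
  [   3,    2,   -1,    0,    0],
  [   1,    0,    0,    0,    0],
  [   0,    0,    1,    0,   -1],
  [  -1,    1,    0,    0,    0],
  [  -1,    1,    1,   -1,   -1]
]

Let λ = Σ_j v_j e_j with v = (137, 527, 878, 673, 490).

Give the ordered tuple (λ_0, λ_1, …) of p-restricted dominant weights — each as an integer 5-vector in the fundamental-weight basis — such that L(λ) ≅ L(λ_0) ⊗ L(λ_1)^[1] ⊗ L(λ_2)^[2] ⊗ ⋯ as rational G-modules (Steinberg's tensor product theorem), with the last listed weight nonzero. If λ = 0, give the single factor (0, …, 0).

((2, 2, 3, 0, 0), (2, 2, 2, 3, 1), (3, 0, 0, 0, 4), (4, 1, 3, 3, 0))

Converting to the ω-basis (c_i = row i of M dotted with v = (137, 527, 878, 673, 490)):
  c_1 = 3*137 + 2*527 + -1*878 + 0*673 + 0*490 = 587
  c_2 = 1*137 + 0*527 + 0*878 + 0*673 + 0*490 = 137
  c_3 = 0*137 + 0*527 + 1*878 + 0*673 + -1*490 = 388
  c_4 = -1*137 + 1*527 + 0*878 + 0*673 + 0*490 = 390
  c_5 = -1*137 + 1*527 + 1*878 + -1*673 + -1*490 = 105
Expand coordinatewise in base 5:
  c_1 = 587 = 2·5^0 + 2·5^1 + 3·5^2 + 4·5^3
  c_2 = 137 = 2·5^0 + 2·5^1 + 0·5^2 + 1·5^3
  c_3 = 388 = 3·5^0 + 2·5^1 + 0·5^2 + 3·5^3
  c_4 = 390 = 0·5^0 + 3·5^1 + 0·5^2 + 3·5^3
  c_5 = 105 = 0·5^0 + 1·5^1 + 4·5^2
Factor λ_0 = (2, 2, 3, 0, 0)
Factor λ_1 = (2, 2, 2, 3, 1)
Factor λ_2 = (3, 0, 0, 0, 4)
Factor λ_3 = (4, 1, 3, 3, 0)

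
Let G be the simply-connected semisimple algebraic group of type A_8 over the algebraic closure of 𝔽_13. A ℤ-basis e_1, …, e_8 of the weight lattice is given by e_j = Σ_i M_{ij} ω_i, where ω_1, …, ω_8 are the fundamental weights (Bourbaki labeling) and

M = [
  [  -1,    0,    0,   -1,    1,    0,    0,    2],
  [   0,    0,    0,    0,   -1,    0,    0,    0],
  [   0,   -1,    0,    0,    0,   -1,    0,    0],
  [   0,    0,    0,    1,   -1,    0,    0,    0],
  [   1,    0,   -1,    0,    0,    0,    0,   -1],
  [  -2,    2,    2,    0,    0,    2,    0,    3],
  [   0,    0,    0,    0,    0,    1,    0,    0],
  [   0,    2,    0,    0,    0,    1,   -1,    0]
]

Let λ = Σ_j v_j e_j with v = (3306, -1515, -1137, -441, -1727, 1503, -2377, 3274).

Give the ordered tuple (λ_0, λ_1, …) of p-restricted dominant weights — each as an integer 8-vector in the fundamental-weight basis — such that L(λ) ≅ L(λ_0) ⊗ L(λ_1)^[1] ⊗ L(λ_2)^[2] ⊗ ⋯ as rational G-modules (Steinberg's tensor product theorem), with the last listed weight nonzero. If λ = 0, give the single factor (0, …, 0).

Change of basis e → ω: c = M·v where v = (3306, -1515, -1137, -441, -1727, 1503, -2377, 3274):
  c_1 = (-1)·(3306) + (0)·(-1515) + (0)·(-1137) + (-1)·(-441) + (1)·(-1727) + (0)·(1503) + (0)·(-2377) + (2)·(3274) = 1956
  c_2 = (0)·(3306) + (0)·(-1515) + (0)·(-1137) + (0)·(-441) + (-1)·(-1727) + (0)·(1503) + (0)·(-2377) + (0)·(3274) = 1727
  c_3 = (0)·(3306) + (-1)·(-1515) + (0)·(-1137) + (0)·(-441) + (0)·(-1727) + (-1)·(1503) + (0)·(-2377) + (0)·(3274) = 12
  c_4 = (0)·(3306) + (0)·(-1515) + (0)·(-1137) + (1)·(-441) + (-1)·(-1727) + (0)·(1503) + (0)·(-2377) + (0)·(3274) = 1286
  c_5 = (1)·(3306) + (0)·(-1515) + (-1)·(-1137) + (0)·(-441) + (0)·(-1727) + (0)·(1503) + (0)·(-2377) + (-1)·(3274) = 1169
  c_6 = (-2)·(3306) + (2)·(-1515) + (2)·(-1137) + (0)·(-441) + (0)·(-1727) + (2)·(1503) + (0)·(-2377) + (3)·(3274) = 912
  c_7 = (0)·(3306) + (0)·(-1515) + (0)·(-1137) + (0)·(-441) + (0)·(-1727) + (1)·(1503) + (0)·(-2377) + (0)·(3274) = 1503
  c_8 = (0)·(3306) + (2)·(-1515) + (0)·(-1137) + (0)·(-441) + (0)·(-1727) + (1)·(1503) + (-1)·(-2377) + (0)·(3274) = 850
p = 13; digits c_i = Σ_j d_{ij}·13^j, 0 ≤ d_{ij} < 13:
  c_1 = 1956 = 6·13^0 + 7·13^1 + 11·13^2
  c_2 = 1727 = 11·13^0 + 2·13^1 + 10·13^2
  c_3 = 12 = 12·13^0
  c_4 = 1286 = 12·13^0 + 7·13^1 + 7·13^2
  c_5 = 1169 = 12·13^0 + 11·13^1 + 6·13^2
  c_6 = 912 = 2·13^0 + 5·13^1 + 5·13^2
  c_7 = 1503 = 8·13^0 + 11·13^1 + 8·13^2
  c_8 = 850 = 5·13^0 + 0·13^1 + 5·13^2
λ_0 = (6, 11, 12, 12, 12, 2, 8, 5)
λ_1 = (7, 2, 0, 7, 11, 5, 11, 0)
λ_2 = (11, 10, 0, 7, 6, 5, 8, 5)

((6, 11, 12, 12, 12, 2, 8, 5), (7, 2, 0, 7, 11, 5, 11, 0), (11, 10, 0, 7, 6, 5, 8, 5))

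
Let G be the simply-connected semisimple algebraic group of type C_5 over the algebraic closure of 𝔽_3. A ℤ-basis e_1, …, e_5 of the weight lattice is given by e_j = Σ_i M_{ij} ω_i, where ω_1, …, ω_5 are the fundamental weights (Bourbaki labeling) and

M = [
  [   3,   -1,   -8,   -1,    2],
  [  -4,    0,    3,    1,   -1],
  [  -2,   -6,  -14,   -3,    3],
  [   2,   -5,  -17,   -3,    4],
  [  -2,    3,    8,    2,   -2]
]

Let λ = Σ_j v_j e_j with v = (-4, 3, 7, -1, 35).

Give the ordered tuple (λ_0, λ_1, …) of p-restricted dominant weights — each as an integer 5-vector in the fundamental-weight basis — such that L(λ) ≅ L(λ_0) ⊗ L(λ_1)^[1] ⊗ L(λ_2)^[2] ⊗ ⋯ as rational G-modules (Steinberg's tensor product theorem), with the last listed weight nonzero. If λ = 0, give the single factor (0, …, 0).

((0, 1, 0, 1, 1),)

Compute c_i = Σ_j M_{ij} v_j with v = (-4, 3, 7, -1, 35):
  c_1 = (3)·(-4) + (-1)·(3) + (-8)·(7) + (-1)·(-1) + (2)·(35) = 0
  c_2 = (-4)·(-4) + (0)·(3) + (3)·(7) + (1)·(-1) + (-1)·(35) = 1
  c_3 = (-2)·(-4) + (-6)·(3) + (-14)·(7) + (-3)·(-1) + (3)·(35) = 0
  c_4 = (2)·(-4) + (-5)·(3) + (-17)·(7) + (-3)·(-1) + (4)·(35) = 1
  c_5 = (-2)·(-4) + (3)·(3) + (8)·(7) + (2)·(-1) + (-2)·(35) = 1
Expand coordinatewise in base 3:
  c_1 = 0
  c_2 = 1 = 1·3^0
  c_3 = 0
  c_4 = 1 = 1·3^0
  c_5 = 1 = 1·3^0
Factor λ_0 = (0, 1, 0, 1, 1)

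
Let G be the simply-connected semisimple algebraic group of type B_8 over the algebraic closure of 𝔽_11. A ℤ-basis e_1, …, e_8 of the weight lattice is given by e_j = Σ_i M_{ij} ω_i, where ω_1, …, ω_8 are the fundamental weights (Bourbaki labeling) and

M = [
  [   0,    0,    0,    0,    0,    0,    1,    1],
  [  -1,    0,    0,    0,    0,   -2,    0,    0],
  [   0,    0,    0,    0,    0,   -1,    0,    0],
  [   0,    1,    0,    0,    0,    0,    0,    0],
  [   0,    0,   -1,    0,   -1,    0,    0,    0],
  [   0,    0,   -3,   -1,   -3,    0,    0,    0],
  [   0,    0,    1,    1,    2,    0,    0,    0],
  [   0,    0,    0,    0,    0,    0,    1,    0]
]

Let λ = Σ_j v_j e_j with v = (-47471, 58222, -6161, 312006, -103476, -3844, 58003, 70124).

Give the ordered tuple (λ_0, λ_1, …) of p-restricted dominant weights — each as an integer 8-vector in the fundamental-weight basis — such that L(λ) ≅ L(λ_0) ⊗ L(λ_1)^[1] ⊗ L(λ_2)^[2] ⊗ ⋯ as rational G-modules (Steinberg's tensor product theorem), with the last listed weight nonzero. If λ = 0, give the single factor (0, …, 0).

Compute c_i = Σ_j M_{ij} v_j with v = (-47471, 58222, -6161, 312006, -103476, -3844, 58003, 70124):
  c_1 = (0)·(-47471) + 0·58222 + (0)·(-6161) + 0·312006 + (0)·(-103476) + (0)·(-3844) + 1·58003 + 1·70124 = 128127
  c_2 = (-1)·(-47471) + 0·58222 + (0)·(-6161) + 0·312006 + (0)·(-103476) + (-2)·(-3844) + 0·58003 + 0·70124 = 55159
  c_3 = (0)·(-47471) + 0·58222 + (0)·(-6161) + 0·312006 + (0)·(-103476) + (-1)·(-3844) + 0·58003 + 0·70124 = 3844
  c_4 = (0)·(-47471) + 1·58222 + (0)·(-6161) + 0·312006 + (0)·(-103476) + (0)·(-3844) + 0·58003 + 0·70124 = 58222
  c_5 = (0)·(-47471) + 0·58222 + (-1)·(-6161) + 0·312006 + (-1)·(-103476) + (0)·(-3844) + 0·58003 + 0·70124 = 109637
  c_6 = (0)·(-47471) + 0·58222 + (-3)·(-6161) + (-1)·(312006) + (-3)·(-103476) + (0)·(-3844) + 0·58003 + 0·70124 = 16905
  c_7 = (0)·(-47471) + 0·58222 + (1)·(-6161) + 1·312006 + (2)·(-103476) + (0)·(-3844) + 0·58003 + 0·70124 = 98893
  c_8 = (0)·(-47471) + 0·58222 + (0)·(-6161) + 0·312006 + (0)·(-103476) + (0)·(-3844) + 1·58003 + 0·70124 = 58003
Expand coordinatewise in base 11:
  c_1 = 128127 = 10·11^0 + 9·11^1 + 2·11^2 + 8·11^3 + 8·11^4
  c_2 = 55159 = 5·11^0 + 9·11^1 + 4·11^2 + 8·11^3 + 3·11^4
  c_3 = 3844 = 5·11^0 + 8·11^1 + 9·11^2 + 2·11^3
  c_4 = 58222 = 10·11^0 + 1·11^1 + 8·11^2 + 10·11^3 + 3·11^4
  c_5 = 109637 = 0·11^0 + 1·11^1 + 4·11^2 + 5·11^3 + 7·11^4
  c_6 = 16905 = 9·11^0 + 7·11^1 + 7·11^2 + 1·11^3 + 1·11^4
  c_7 = 98893 = 3·11^0 + 3·11^1 + 3·11^2 + 8·11^3 + 6·11^4
  c_8 = 58003 = 0·11^0 + 4·11^1 + 6·11^2 + 10·11^3 + 3·11^4
Factor λ_0 = (10, 5, 5, 10, 0, 9, 3, 0)
Factor λ_1 = (9, 9, 8, 1, 1, 7, 3, 4)
Factor λ_2 = (2, 4, 9, 8, 4, 7, 3, 6)
Factor λ_3 = (8, 8, 2, 10, 5, 1, 8, 10)
Factor λ_4 = (8, 3, 0, 3, 7, 1, 6, 3)

((10, 5, 5, 10, 0, 9, 3, 0), (9, 9, 8, 1, 1, 7, 3, 4), (2, 4, 9, 8, 4, 7, 3, 6), (8, 8, 2, 10, 5, 1, 8, 10), (8, 3, 0, 3, 7, 1, 6, 3))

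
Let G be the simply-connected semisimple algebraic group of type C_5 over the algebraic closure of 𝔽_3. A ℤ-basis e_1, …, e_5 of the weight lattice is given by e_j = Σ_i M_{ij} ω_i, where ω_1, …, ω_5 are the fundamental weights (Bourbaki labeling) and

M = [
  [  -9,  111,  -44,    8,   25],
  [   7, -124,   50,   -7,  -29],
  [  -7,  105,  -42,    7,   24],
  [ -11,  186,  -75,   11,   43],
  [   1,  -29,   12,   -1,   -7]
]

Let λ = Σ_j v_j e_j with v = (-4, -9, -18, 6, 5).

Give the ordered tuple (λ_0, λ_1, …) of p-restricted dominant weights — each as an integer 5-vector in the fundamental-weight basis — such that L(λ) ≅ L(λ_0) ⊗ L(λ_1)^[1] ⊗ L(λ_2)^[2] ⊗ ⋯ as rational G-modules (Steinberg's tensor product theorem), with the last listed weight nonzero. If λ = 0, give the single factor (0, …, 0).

In the fundamental-weight basis, λ has coordinates c = M·v (v = (-4, -9, -18, 6, 5)):
  c_1 = -9*-4 + 111*-9 + -44*-18 + 8*6 + 25*5 = 2
  c_2 = 7*-4 + -124*-9 + 50*-18 + -7*6 + -29*5 = 1
  c_3 = -7*-4 + 105*-9 + -42*-18 + 7*6 + 24*5 = 1
  c_4 = -11*-4 + 186*-9 + -75*-18 + 11*6 + 43*5 = 1
  c_5 = 1*-4 + -29*-9 + 12*-18 + -1*6 + -7*5 = 0
Expand coordinatewise in base 3:
  c_1 = 2 = 2·3^0
  c_2 = 1 = 1·3^0
  c_3 = 1 = 1·3^0
  c_4 = 1 = 1·3^0
  c_5 = 0
Factor λ_0 = (2, 1, 1, 1, 0)

((2, 1, 1, 1, 0),)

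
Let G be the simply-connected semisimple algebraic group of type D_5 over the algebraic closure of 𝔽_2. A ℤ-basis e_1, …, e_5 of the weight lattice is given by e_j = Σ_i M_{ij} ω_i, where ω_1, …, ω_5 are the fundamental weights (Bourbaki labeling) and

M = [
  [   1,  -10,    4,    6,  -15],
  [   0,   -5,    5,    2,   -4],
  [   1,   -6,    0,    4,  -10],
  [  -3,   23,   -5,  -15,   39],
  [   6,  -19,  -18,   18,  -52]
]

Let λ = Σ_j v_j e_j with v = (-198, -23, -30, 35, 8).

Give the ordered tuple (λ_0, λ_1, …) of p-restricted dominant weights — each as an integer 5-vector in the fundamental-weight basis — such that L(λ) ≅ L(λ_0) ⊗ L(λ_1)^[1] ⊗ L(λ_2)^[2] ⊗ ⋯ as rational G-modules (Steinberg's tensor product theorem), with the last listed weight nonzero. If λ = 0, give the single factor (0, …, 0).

Change of basis e → ω: c = M·v where v = (-198, -23, -30, 35, 8):
  c_1 = (1)·(-198) + (-10)·(-23) + (4)·(-30) + (6)·(35) + (-15)·(8) = 2
  c_2 = (0)·(-198) + (-5)·(-23) + (5)·(-30) + (2)·(35) + (-4)·(8) = 3
  c_3 = (1)·(-198) + (-6)·(-23) + (0)·(-30) + (4)·(35) + (-10)·(8) = 0
  c_4 = (-3)·(-198) + (23)·(-23) + (-5)·(-30) + (-15)·(35) + (39)·(8) = 2
  c_5 = (6)·(-198) + (-19)·(-23) + (-18)·(-30) + (18)·(35) + (-52)·(8) = 3
p = 2; digits c_i = Σ_j d_{ij}·2^j, 0 ≤ d_{ij} < 2:
  c_1 = 2 = 0·2^0 + 1·2^1
  c_2 = 3 = 1·2^0 + 1·2^1
  c_3 = 0
  c_4 = 2 = 0·2^0 + 1·2^1
  c_5 = 3 = 1·2^0 + 1·2^1
Factor λ_0 = (0, 1, 0, 0, 1)
Factor λ_1 = (1, 1, 0, 1, 1)

((0, 1, 0, 0, 1), (1, 1, 0, 1, 1))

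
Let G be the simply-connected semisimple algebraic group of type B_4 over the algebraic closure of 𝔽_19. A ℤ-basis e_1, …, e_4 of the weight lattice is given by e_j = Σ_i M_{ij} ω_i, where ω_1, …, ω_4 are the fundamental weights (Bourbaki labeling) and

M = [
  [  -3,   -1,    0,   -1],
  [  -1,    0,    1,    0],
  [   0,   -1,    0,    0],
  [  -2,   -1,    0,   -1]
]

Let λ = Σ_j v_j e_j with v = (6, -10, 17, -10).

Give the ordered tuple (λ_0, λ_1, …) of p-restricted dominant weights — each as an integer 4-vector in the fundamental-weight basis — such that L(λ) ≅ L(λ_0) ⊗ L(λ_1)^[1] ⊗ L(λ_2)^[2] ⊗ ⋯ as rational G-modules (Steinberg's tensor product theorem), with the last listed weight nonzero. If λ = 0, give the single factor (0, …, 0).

In the fundamental-weight basis, λ has coordinates c = M·v (v = (6, -10, 17, -10)):
  c_1 = (-3)·(6) + (-1)·(-10) + 0·17 + (-1)·(-10) = 2
  c_2 = (-1)·(6) + (0)·(-10) + 1·17 + (0)·(-10) = 11
  c_3 = 0·6 + (-1)·(-10) + 0·17 + (0)·(-10) = 10
  c_4 = (-2)·(6) + (-1)·(-10) + 0·17 + (-1)·(-10) = 8
Writing each c_i in base p = 19:
  c_1 = 2 = 2·19^0
  c_2 = 11 = 11·19^0
  c_3 = 10 = 10·19^0
  c_4 = 8 = 8·19^0
λ_0 = (2, 11, 10, 8)

((2, 11, 10, 8),)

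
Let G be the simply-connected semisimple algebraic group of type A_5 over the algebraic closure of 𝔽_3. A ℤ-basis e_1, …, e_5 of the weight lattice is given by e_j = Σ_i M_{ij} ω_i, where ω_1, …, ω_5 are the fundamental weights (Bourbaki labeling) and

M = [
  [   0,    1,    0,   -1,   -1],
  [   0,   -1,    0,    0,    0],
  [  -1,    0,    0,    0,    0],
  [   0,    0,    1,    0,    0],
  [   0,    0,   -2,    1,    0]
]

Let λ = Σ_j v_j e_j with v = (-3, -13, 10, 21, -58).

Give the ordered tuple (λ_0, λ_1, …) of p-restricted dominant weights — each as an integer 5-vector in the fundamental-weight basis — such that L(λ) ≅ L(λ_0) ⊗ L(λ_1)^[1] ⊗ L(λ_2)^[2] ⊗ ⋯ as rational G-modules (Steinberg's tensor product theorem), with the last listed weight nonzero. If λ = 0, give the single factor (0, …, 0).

ω-coordinates c = M·v, v = (-3, -13, 10, 21, -58):
  c_1 = 0*-3 + 1*-13 + 0*10 + -1*21 + -1*-58 = 24
  c_2 = 0*-3 + -1*-13 + 0*10 + 0*21 + 0*-58 = 13
  c_3 = -1*-3 + 0*-13 + 0*10 + 0*21 + 0*-58 = 3
  c_4 = 0*-3 + 0*-13 + 1*10 + 0*21 + 0*-58 = 10
  c_5 = 0*-3 + 0*-13 + -2*10 + 1*21 + 0*-58 = 1
Base-3 expansion of each c_i:
  c_1 = 24 = 0·3^0 + 2·3^1 + 2·3^2
  c_2 = 13 = 1·3^0 + 1·3^1 + 1·3^2
  c_3 = 3 = 0·3^0 + 1·3^1
  c_4 = 10 = 1·3^0 + 0·3^1 + 1·3^2
  c_5 = 1 = 1·3^0
λ_0 = (0, 1, 0, 1, 1)
λ_1 = (2, 1, 1, 0, 0)
λ_2 = (2, 1, 0, 1, 0)

((0, 1, 0, 1, 1), (2, 1, 1, 0, 0), (2, 1, 0, 1, 0))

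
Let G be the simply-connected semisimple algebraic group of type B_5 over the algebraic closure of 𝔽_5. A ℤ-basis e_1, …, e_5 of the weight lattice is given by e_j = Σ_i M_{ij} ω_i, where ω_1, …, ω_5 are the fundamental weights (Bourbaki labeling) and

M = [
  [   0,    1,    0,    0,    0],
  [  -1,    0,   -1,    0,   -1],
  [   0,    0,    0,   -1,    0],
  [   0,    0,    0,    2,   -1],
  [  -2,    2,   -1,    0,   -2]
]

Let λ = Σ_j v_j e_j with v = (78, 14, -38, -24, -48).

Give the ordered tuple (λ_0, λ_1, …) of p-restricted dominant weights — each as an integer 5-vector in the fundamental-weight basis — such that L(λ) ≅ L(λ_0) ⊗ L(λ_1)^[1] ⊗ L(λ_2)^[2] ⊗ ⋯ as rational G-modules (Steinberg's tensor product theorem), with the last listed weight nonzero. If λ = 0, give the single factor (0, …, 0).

Converting to the ω-basis (c_i = row i of M dotted with v = (78, 14, -38, -24, -48)):
  c_1 = 0·78 + 1·14 + (0)·(-38) + (0)·(-24) + (0)·(-48) = 14
  c_2 = (-1)·(78) + 0·14 + (-1)·(-38) + (0)·(-24) + (-1)·(-48) = 8
  c_3 = 0·78 + 0·14 + (0)·(-38) + (-1)·(-24) + (0)·(-48) = 24
  c_4 = 0·78 + 0·14 + (0)·(-38) + (2)·(-24) + (-1)·(-48) = 0
  c_5 = (-2)·(78) + 2·14 + (-1)·(-38) + (0)·(-24) + (-2)·(-48) = 6
Writing each c_i in base p = 5:
  c_1 = 14 = 4·5^0 + 2·5^1
  c_2 = 8 = 3·5^0 + 1·5^1
  c_3 = 24 = 4·5^0 + 4·5^1
  c_4 = 0
  c_5 = 6 = 1·5^0 + 1·5^1
Factor λ_0 = (4, 3, 4, 0, 1)
Factor λ_1 = (2, 1, 4, 0, 1)

((4, 3, 4, 0, 1), (2, 1, 4, 0, 1))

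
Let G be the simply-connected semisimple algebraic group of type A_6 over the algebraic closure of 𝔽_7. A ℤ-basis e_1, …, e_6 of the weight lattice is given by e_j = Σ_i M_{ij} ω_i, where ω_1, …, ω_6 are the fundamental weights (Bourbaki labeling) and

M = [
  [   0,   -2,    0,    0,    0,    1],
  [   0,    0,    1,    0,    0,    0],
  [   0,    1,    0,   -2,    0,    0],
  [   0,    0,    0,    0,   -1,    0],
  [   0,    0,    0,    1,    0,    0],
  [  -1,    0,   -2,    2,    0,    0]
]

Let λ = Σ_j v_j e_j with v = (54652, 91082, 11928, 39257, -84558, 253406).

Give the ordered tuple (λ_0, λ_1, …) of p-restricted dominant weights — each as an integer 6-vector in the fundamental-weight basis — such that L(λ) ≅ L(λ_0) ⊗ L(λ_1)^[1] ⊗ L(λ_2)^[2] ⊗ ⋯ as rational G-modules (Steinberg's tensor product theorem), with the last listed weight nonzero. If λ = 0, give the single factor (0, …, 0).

Compute c_i = Σ_j M_{ij} v_j with v = (54652, 91082, 11928, 39257, -84558, 253406):
  c_1 = 0*54652 + -2*91082 + 0*11928 + 0*39257 + 0*-84558 + 1*253406 = 71242
  c_2 = 0*54652 + 0*91082 + 1*11928 + 0*39257 + 0*-84558 + 0*253406 = 11928
  c_3 = 0*54652 + 1*91082 + 0*11928 + -2*39257 + 0*-84558 + 0*253406 = 12568
  c_4 = 0*54652 + 0*91082 + 0*11928 + 0*39257 + -1*-84558 + 0*253406 = 84558
  c_5 = 0*54652 + 0*91082 + 0*11928 + 1*39257 + 0*-84558 + 0*253406 = 39257
  c_6 = -1*54652 + 0*91082 + -2*11928 + 2*39257 + 0*-84558 + 0*253406 = 6
p = 7; digits c_i = Σ_j d_{ij}·7^j, 0 ≤ d_{ij} < 7:
  c_1 = 71242 = 3·7^0 + 6·7^1 + 4·7^2 + 4·7^3 + 1·7^4 + 4·7^5
  c_2 = 11928 = 0·7^0 + 3·7^1 + 5·7^2 + 6·7^3 + 4·7^4
  c_3 = 12568 = 3·7^0 + 3·7^1 + 4·7^2 + 1·7^3 + 5·7^4
  c_4 = 84558 = 5·7^0 + 4·7^1 + 3·7^2 + 1·7^3 + 0·7^4 + 5·7^5
  c_5 = 39257 = 1·7^0 + 1·7^1 + 3·7^2 + 2·7^3 + 2·7^4 + 2·7^5
  c_6 = 6 = 6·7^0
p-restricted factor λ_0 = (3, 0, 3, 5, 1, 6)
p-restricted factor λ_1 = (6, 3, 3, 4, 1, 0)
p-restricted factor λ_2 = (4, 5, 4, 3, 3, 0)
p-restricted factor λ_3 = (4, 6, 1, 1, 2, 0)
p-restricted factor λ_4 = (1, 4, 5, 0, 2, 0)
p-restricted factor λ_5 = (4, 0, 0, 5, 2, 0)

((3, 0, 3, 5, 1, 6), (6, 3, 3, 4, 1, 0), (4, 5, 4, 3, 3, 0), (4, 6, 1, 1, 2, 0), (1, 4, 5, 0, 2, 0), (4, 0, 0, 5, 2, 0))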